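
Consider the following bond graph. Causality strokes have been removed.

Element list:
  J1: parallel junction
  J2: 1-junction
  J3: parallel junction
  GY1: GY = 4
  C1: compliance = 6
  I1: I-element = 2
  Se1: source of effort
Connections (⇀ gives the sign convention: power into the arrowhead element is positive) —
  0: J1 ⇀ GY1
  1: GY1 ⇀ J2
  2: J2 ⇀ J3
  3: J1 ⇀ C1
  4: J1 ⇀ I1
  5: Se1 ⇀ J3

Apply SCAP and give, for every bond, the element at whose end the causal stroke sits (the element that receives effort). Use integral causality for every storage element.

#5 |J3  (source Se1 imposes e)
#2 |J2  (J3: bond 5 brought effort, rest push out)
#1 |GY1  (J2 needs exactly one f-in)
#0 |GY1  (GY1 both-in/both-out from 1)
#3 |J1  (C1 integral (e out))
#4 |I1  (J1 effort already set via bond 3)

β0 →GY1
β1 →GY1
β2 →J2
β3 →J1
β4 →I1
β5 →J3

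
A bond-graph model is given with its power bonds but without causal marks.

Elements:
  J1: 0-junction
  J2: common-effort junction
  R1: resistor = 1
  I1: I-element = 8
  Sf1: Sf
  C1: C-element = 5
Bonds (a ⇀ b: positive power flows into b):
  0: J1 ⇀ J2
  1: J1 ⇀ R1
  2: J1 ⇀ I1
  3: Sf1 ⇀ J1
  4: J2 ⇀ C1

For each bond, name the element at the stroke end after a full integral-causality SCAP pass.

β3 |Sf1  (Sf1 fixes flow; stroke at Sf1)
β2 |I1  (I1: I, integral causality)
β4 |J2  (C1 outputs effort q/C1)
β0 |J1  (J2: bond 4 brought effort, rest push out)
β1 |R1  (J1: bond 0 brought effort, rest push out)

bond 0 →J1
bond 1 →R1
bond 2 →I1
bond 3 →Sf1
bond 4 →J2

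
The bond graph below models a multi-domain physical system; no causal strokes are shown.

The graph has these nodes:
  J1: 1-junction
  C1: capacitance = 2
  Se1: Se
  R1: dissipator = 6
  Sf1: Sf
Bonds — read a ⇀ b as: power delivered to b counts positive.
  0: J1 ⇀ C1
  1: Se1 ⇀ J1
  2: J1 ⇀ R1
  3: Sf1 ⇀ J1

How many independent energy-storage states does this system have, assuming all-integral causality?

1  (C1 all integral)

b1 stroke at J1  (Se1: effort source, stroke at far end)
b3 stroke at Sf1  (source Sf1 imposes f)
b0 stroke at J1  (1-jn J1 has f-setter on 3)
b2 stroke at J1  (common-f at J1 fixed by 3)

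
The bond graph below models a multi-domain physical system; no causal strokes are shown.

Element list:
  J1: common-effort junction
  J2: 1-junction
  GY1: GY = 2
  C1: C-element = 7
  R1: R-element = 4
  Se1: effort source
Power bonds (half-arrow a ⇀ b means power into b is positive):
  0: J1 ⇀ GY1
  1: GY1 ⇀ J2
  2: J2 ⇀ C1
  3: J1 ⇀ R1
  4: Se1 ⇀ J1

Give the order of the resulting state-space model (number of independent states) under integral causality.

1  (C1 all integral)

bond 4 stroke at J1  (Se1 fixes effort; stroke away)
bond 0 stroke at GY1  (J1: bond 4 brought effort, rest push out)
bond 3 stroke at R1  (J1 effort already set via bond 4)
bond 1 stroke at GY1  (GY1 both-in/both-out from 0)
bond 2 stroke at J2  (common-f at J2 fixed by 1)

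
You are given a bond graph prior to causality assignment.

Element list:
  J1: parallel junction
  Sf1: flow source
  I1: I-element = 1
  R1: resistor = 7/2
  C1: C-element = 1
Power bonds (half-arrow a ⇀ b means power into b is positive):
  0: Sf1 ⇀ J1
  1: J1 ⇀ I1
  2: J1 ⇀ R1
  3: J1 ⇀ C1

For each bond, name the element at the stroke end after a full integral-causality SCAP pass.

#0 →Sf1  (Sf1: flow source, stroke at near end)
#1 →I1  (I1: I, integral causality)
#3 →J1  (C1: C, integral causality)
#2 →R1  (J1 effort already set via bond 3)

b0 stroke at Sf1
b1 stroke at I1
b2 stroke at R1
b3 stroke at J1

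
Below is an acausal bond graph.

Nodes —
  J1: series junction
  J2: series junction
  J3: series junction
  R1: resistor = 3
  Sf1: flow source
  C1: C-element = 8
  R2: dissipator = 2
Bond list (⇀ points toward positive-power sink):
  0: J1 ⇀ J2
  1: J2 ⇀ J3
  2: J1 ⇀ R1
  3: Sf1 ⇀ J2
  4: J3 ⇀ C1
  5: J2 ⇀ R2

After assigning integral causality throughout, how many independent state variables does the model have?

1  (C1 all integral)

bond 3 stroke at Sf1  (source Sf1 imposes f)
bond 0 stroke at J2  (common-f at J2 fixed by 3)
bond 1 stroke at J2  (1-jn J2 has f-setter on 3)
bond 5 stroke at J2  (1-jn J2 has f-setter on 3)
bond 4 stroke at J3  (J3 flow already set via bond 1)
bond 2 stroke at J1  (common-f at J1 fixed by 0)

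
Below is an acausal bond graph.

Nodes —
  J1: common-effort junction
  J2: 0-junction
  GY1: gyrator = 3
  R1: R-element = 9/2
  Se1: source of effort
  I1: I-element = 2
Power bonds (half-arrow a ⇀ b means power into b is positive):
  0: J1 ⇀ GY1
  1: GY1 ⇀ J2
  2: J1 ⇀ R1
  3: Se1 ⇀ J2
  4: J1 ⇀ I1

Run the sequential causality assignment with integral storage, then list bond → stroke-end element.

bond 0 |GY1
bond 1 |GY1
bond 2 |J1
bond 3 |J2
bond 4 |I1

bond 3 stroke→J2  (Se1 (Se) sets effort on bond)
bond 1 stroke→GY1  (J2: bond 3 brought effort, rest push out)
bond 0 stroke→GY1  (GY GY1: same side as bond 1)
bond 4 stroke→I1  (I1: I, integral causality)
bond 2 stroke→J1  (J1: last free bond brings effort in)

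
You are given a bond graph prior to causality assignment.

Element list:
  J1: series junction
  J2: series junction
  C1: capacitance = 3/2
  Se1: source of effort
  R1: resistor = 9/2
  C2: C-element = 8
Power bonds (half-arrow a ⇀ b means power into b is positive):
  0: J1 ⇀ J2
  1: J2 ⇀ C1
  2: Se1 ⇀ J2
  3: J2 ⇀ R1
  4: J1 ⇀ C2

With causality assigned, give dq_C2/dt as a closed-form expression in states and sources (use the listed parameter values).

bond 2 stroke→J2  (Se1 fixes effort; stroke away)
bond 1 stroke→J2  (C1 integral (e out))
bond 4 stroke→J1  (C2 outputs effort q/C2)
bond 0 stroke→J2  (J1 needs exactly one f-in)
bond 3 stroke→R1  (closing 1-jn rule on J2)

dq_C2/dt = 2*E_Se1/9 - 4*q_C1/27 - q_C2/36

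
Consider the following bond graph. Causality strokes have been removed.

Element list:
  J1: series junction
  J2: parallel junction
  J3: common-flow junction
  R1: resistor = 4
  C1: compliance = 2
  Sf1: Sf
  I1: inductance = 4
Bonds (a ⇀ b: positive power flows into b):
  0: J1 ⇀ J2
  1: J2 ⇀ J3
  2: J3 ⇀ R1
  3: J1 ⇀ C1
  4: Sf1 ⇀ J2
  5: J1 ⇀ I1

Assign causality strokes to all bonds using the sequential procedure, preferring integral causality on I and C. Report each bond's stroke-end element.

b0 →J1
b1 →J2
b2 →J3
b3 →J1
b4 →Sf1
b5 →I1

#4 →Sf1  (Sf1 (Sf) sets flow on bond)
#3 →J1  (C1: C, integral causality)
#5 →I1  (I1 integral (f out))
#0 →J1  (J1: bond 5 brought flow, rest push out)
#1 →J2  (closing 0-jn rule on J2)
#2 →J3  (J3: bond 1 brought flow, rest push out)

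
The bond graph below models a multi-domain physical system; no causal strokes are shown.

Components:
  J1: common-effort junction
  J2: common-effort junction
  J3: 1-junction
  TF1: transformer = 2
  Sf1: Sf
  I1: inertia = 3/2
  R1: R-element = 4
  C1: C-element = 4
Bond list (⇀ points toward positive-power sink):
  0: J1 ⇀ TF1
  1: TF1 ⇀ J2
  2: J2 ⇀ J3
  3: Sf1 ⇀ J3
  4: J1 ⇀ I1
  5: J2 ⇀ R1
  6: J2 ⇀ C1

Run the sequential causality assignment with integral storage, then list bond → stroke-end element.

#3 stroke→Sf1  (source Sf1 imposes f)
#2 stroke→J3  (J3 flow already set via bond 3)
#4 stroke→I1  (I1: I, integral causality)
#0 stroke→J1  (only one effort-in slot at J1)
#1 stroke→TF1  (through TF1, causality passes straight; one stroke at TF1)
#6 stroke→J2  (C1: C, integral causality)
#5 stroke→R1  (J2: bond 6 brought effort, rest push out)

β0 |J1
β1 |TF1
β2 |J3
β3 |Sf1
β4 |I1
β5 |R1
β6 |J2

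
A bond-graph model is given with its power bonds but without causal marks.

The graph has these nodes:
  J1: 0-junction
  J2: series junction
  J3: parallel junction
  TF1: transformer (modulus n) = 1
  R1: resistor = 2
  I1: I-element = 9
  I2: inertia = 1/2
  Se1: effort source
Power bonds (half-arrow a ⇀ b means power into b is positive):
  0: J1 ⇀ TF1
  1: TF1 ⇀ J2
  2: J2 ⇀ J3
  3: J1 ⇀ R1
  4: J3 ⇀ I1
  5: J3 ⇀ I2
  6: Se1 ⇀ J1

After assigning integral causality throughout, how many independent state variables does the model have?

2  (I1, I2 all integral)

#6 →J1  (source Se1 imposes e)
#0 →TF1  (0-jn J1 has e-setter on 6)
#3 →R1  (common-e at J1 fixed by 6)
#1 →J2  (through TF1, causality passes straight; one stroke at TF1)
#2 →J3  (J2 needs exactly one f-in)
#4 →I1  (J3: bond 2 brought effort, rest push out)
#5 →I2  (common-e at J3 fixed by 2)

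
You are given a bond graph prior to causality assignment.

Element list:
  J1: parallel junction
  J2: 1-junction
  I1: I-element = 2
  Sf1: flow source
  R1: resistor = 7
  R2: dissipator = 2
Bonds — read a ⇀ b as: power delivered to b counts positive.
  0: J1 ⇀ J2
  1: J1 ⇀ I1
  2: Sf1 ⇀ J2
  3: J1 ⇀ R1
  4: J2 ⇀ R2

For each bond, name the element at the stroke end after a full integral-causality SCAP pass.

β0 stroke→J2
β1 stroke→I1
β2 stroke→Sf1
β3 stroke→J1
β4 stroke→J2

b2 →Sf1  (source Sf1 imposes f)
b0 →J2  (J2: bond 2 brought flow, rest push out)
b4 →J2  (1-jn J2 has f-setter on 2)
b1 →I1  (I1 outputs flow p/I1)
b3 →J1  (closing 0-jn rule on J1)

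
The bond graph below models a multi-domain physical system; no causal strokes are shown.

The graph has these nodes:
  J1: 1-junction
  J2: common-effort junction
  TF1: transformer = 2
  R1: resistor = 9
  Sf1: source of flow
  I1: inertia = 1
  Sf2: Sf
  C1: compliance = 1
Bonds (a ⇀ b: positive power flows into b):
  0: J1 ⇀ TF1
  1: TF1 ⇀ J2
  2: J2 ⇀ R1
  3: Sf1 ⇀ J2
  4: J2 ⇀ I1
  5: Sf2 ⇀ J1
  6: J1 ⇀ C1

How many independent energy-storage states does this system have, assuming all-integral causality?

2  (C1, I1 all integral)

bond 3 |Sf1  (Sf1 fixes flow; stroke at Sf1)
bond 5 |Sf2  (Sf2 fixes flow; stroke at Sf2)
bond 0 |J1  (J1 flow already set via bond 5)
bond 6 |J1  (1-jn J1 has f-setter on 5)
bond 1 |TF1  (through TF1, causality passes straight; one stroke at TF1)
bond 4 |I1  (I1: I, integral causality)
bond 2 |J2  (only one effort-in slot at J2)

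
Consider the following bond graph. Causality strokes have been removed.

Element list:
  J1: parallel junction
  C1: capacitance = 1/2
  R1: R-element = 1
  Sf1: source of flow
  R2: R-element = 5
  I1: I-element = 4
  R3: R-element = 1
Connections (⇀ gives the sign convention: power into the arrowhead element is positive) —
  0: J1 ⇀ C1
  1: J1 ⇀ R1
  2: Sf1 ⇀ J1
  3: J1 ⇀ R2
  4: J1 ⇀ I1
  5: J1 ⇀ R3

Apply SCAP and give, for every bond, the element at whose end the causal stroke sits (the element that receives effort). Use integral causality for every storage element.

b2 stroke→Sf1  (Sf1: flow source, stroke at near end)
b0 stroke→J1  (C1 integral (e out))
b1 stroke→R1  (J1 effort already set via bond 0)
b3 stroke→R2  (J1 effort already set via bond 0)
b4 stroke→I1  (common-e at J1 fixed by 0)
b5 stroke→R3  (J1 effort already set via bond 0)

#0 stroke→J1
#1 stroke→R1
#2 stroke→Sf1
#3 stroke→R2
#4 stroke→I1
#5 stroke→R3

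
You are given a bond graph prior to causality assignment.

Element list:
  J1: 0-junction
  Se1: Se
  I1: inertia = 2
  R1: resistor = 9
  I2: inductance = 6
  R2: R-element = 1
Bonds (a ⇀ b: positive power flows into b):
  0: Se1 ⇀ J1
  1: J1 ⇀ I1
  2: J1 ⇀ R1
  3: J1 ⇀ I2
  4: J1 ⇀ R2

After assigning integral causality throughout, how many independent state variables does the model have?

2  (I1, I2 all integral)

bond 0 stroke at J1  (source Se1 imposes e)
bond 1 stroke at I1  (J1: bond 0 brought effort, rest push out)
bond 2 stroke at R1  (0-jn J1 has e-setter on 0)
bond 3 stroke at I2  (J1: bond 0 brought effort, rest push out)
bond 4 stroke at R2  (J1 effort already set via bond 0)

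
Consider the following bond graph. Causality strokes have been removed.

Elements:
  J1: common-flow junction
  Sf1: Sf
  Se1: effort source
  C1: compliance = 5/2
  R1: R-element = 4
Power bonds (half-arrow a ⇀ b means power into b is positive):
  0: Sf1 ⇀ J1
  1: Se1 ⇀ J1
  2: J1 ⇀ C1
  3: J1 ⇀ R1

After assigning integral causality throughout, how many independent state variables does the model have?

β0 stroke at Sf1  (Sf1: flow source, stroke at near end)
β1 stroke at J1  (Se1: effort source, stroke at far end)
β2 stroke at J1  (1-jn J1 has f-setter on 0)
β3 stroke at J1  (J1 flow already set via bond 0)

1  (C1 all integral)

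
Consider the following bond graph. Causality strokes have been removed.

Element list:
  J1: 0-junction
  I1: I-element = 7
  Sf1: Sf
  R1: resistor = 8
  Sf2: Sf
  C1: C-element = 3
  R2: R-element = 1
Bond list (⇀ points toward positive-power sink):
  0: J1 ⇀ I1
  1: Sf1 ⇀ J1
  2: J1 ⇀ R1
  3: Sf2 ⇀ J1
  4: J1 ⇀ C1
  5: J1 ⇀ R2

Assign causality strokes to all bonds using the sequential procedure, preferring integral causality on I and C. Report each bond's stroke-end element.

bond 0 →I1
bond 1 →Sf1
bond 2 →R1
bond 3 →Sf2
bond 4 →J1
bond 5 →R2

b1 →Sf1  (Sf1: flow source, stroke at near end)
b3 →Sf2  (source Sf2 imposes f)
b0 →I1  (I1 outputs flow p/I1)
b4 →J1  (prefer integral on C1)
b2 →R1  (J1 effort already set via bond 4)
b5 →R2  (common-e at J1 fixed by 4)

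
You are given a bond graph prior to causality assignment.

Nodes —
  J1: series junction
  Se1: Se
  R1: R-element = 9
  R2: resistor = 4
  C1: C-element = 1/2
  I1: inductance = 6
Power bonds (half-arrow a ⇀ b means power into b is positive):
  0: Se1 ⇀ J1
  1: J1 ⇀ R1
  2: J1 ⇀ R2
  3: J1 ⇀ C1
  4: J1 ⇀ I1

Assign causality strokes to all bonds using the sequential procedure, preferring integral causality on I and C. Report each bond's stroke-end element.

#0 stroke at J1
#1 stroke at J1
#2 stroke at J1
#3 stroke at J1
#4 stroke at I1

b0 stroke at J1  (Se1 fixes effort; stroke away)
b3 stroke at J1  (C1 integral (e out))
b4 stroke at I1  (I1: I, integral causality)
b1 stroke at J1  (J1: bond 4 brought flow, rest push out)
b2 stroke at J1  (J1 flow already set via bond 4)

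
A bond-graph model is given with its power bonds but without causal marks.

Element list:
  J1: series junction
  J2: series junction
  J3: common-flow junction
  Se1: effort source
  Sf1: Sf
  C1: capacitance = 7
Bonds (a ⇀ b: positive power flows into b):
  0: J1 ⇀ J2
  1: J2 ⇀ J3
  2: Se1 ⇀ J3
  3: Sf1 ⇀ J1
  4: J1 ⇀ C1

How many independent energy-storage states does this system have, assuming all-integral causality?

1  (C1 all integral)

β2 stroke→J3  (Se1: effort source, stroke at far end)
β3 stroke→Sf1  (source Sf1 imposes f)
β0 stroke→J1  (J1 flow already set via bond 3)
β4 stroke→J1  (common-f at J1 fixed by 3)
β1 stroke→J2  (J2: bond 0 brought flow, rest push out)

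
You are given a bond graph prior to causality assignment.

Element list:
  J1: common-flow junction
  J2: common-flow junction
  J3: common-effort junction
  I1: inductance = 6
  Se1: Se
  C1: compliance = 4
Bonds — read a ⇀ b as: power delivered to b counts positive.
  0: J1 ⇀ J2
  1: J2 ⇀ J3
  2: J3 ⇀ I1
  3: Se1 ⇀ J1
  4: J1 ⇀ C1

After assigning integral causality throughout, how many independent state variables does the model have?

β3 →J1  (Se1: effort source, stroke at far end)
β2 →I1  (I1 outputs flow p/I1)
β1 →J3  (only one effort-in slot at J3)
β0 →J2  (common-f at J2 fixed by 1)
β4 →J1  (J1 flow already set via bond 0)

2  (C1, I1 all integral)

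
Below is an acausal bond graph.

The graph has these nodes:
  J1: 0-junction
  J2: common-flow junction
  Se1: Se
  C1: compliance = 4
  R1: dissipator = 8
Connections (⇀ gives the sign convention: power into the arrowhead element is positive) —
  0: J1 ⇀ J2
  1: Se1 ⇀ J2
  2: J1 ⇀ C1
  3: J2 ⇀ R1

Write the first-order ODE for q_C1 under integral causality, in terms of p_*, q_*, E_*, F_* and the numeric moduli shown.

#1 |J2  (Se1 fixes effort; stroke away)
#2 |J1  (C1 outputs effort q/C1)
#0 |J2  (0-jn J1 has e-setter on 2)
#3 |R1  (J2 needs exactly one f-in)

dq_C1/dt = -E_Se1/8 - q_C1/32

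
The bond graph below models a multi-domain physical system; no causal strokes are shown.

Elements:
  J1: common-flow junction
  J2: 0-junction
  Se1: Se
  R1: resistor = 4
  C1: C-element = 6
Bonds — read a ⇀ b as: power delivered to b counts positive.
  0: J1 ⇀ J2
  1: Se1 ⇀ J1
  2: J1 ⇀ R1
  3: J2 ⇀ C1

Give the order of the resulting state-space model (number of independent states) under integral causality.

1  (C1 all integral)

#1 stroke→J1  (Se1 fixes effort; stroke away)
#3 stroke→J2  (C1 integral (e out))
#0 stroke→J1  (J2 effort already set via bond 3)
#2 stroke→R1  (J1 needs exactly one f-in)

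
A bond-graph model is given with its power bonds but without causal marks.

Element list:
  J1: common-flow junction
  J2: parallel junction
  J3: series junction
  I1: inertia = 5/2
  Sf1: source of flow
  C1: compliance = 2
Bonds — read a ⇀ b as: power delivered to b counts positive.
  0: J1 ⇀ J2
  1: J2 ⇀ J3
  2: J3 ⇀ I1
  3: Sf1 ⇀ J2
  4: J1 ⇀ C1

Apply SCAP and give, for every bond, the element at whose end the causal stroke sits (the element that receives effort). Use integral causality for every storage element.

bond 3 stroke at Sf1  (Sf1 fixes flow; stroke at Sf1)
bond 2 stroke at I1  (I1: I, integral causality)
bond 1 stroke at J3  (common-f at J3 fixed by 2)
bond 0 stroke at J2  (J2: last free bond brings effort in)
bond 4 stroke at J1  (common-f at J1 fixed by 0)

#0 stroke→J2
#1 stroke→J3
#2 stroke→I1
#3 stroke→Sf1
#4 stroke→J1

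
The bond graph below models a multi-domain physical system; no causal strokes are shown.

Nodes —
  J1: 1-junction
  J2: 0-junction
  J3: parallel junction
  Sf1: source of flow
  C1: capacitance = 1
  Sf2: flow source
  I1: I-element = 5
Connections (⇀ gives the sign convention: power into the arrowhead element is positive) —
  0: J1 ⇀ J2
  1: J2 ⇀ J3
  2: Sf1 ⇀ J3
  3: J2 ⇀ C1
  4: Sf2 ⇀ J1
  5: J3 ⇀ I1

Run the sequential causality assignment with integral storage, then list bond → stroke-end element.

bond 0 stroke at J1
bond 1 stroke at J3
bond 2 stroke at Sf1
bond 3 stroke at J2
bond 4 stroke at Sf2
bond 5 stroke at I1

b2 stroke at Sf1  (Sf1: flow source, stroke at near end)
b4 stroke at Sf2  (Sf2 (Sf) sets flow on bond)
b0 stroke at J1  (1-jn J1 has f-setter on 4)
b3 stroke at J2  (C1 outputs effort q/C1)
b1 stroke at J3  (common-e at J2 fixed by 3)
b5 stroke at I1  (J3 effort already set via bond 1)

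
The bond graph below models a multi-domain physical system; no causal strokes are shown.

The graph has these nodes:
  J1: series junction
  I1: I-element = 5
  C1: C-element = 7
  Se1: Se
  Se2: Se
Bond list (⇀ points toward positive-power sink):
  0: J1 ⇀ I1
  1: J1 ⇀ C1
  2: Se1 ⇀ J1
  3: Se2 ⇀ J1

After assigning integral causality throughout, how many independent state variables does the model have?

2  (C1, I1 all integral)

b2 →J1  (Se1: effort source, stroke at far end)
b3 →J1  (Se2 (Se) sets effort on bond)
b0 →I1  (I1 integral (f out))
b1 →J1  (J1 flow already set via bond 0)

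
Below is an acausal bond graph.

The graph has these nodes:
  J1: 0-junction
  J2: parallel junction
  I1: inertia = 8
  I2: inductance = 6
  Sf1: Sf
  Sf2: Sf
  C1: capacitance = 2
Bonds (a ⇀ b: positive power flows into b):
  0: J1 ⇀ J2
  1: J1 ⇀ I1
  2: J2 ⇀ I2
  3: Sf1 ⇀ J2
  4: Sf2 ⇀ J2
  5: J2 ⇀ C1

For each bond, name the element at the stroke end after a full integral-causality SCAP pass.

#0 stroke→J1
#1 stroke→I1
#2 stroke→I2
#3 stroke→Sf1
#4 stroke→Sf2
#5 stroke→J2

bond 3 →Sf1  (Sf1 fixes flow; stroke at Sf1)
bond 4 →Sf2  (Sf2 fixes flow; stroke at Sf2)
bond 1 →I1  (I1 integral (f out))
bond 0 →J1  (J1 needs exactly one e-in)
bond 2 →I2  (I2: I, integral causality)
bond 5 →J2  (J2 needs exactly one e-in)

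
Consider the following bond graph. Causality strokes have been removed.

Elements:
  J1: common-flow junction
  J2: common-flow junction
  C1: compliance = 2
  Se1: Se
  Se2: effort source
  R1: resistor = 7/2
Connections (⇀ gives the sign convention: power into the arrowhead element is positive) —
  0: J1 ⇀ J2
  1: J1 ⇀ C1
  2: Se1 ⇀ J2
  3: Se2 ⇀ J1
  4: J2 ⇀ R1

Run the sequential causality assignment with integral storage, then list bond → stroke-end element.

b2 stroke at J2  (Se1 fixes effort; stroke away)
b3 stroke at J1  (Se2 fixes effort; stroke away)
b1 stroke at J1  (prefer integral on C1)
b0 stroke at J2  (only one flow-in slot at J1)
b4 stroke at R1  (only one flow-in slot at J2)

b0 →J2
b1 →J1
b2 →J2
b3 →J1
b4 →R1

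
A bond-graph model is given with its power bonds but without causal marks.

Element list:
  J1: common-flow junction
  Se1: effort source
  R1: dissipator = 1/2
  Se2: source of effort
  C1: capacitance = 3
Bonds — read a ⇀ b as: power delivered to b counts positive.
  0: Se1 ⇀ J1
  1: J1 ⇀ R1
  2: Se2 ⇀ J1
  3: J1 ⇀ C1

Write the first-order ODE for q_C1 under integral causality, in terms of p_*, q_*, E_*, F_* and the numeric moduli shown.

dq_C1/dt = 2*E_Se1 + 2*E_Se2 - 2*q_C1/3

#0 |J1  (Se1: effort source, stroke at far end)
#2 |J1  (source Se2 imposes e)
#3 |J1  (C1: C, integral causality)
#1 |R1  (closing 1-jn rule on J1)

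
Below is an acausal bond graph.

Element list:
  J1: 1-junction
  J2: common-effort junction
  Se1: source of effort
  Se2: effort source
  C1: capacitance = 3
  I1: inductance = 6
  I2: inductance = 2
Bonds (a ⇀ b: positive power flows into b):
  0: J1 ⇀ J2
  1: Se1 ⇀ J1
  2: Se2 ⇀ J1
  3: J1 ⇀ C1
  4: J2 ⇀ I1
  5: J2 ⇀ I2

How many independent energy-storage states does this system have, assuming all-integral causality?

bond 1 stroke at J1  (Se1 (Se) sets effort on bond)
bond 2 stroke at J1  (Se2 (Se) sets effort on bond)
bond 3 stroke at J1  (C1 integral (e out))
bond 0 stroke at J2  (closing 1-jn rule on J1)
bond 4 stroke at I1  (0-jn J2 has e-setter on 0)
bond 5 stroke at I2  (0-jn J2 has e-setter on 0)

3  (C1, I1, I2 all integral)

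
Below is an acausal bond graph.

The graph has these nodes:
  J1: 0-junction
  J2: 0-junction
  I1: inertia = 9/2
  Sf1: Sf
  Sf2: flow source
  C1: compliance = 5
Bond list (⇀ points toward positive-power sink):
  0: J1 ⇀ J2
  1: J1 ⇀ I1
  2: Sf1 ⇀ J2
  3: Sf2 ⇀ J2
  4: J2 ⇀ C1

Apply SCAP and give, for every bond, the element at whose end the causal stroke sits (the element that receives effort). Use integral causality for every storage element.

#2 stroke at Sf1  (Sf1 fixes flow; stroke at Sf1)
#3 stroke at Sf2  (source Sf2 imposes f)
#1 stroke at I1  (I1: I, integral causality)
#0 stroke at J1  (J1: last free bond brings effort in)
#4 stroke at J2  (only one effort-in slot at J2)

β0 |J1
β1 |I1
β2 |Sf1
β3 |Sf2
β4 |J2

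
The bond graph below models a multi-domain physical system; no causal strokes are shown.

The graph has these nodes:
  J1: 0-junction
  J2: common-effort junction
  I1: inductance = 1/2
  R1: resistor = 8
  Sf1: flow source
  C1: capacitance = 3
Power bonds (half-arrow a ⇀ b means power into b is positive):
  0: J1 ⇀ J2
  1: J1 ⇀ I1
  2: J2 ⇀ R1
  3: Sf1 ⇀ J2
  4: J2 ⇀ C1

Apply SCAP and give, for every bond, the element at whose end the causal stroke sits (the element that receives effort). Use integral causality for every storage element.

β3 stroke at Sf1  (Sf1: flow source, stroke at near end)
β1 stroke at I1  (prefer integral on I1)
β0 stroke at J1  (closing 0-jn rule on J1)
β4 stroke at J2  (prefer integral on C1)
β2 stroke at R1  (0-jn J2 has e-setter on 4)

#0 stroke→J1
#1 stroke→I1
#2 stroke→R1
#3 stroke→Sf1
#4 stroke→J2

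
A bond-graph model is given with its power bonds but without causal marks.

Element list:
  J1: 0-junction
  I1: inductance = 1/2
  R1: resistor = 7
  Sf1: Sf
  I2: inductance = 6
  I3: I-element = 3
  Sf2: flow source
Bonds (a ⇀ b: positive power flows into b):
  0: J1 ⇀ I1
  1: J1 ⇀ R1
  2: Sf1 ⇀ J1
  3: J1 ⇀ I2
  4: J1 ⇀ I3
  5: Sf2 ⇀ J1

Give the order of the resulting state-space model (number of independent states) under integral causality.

#2 →Sf1  (Sf1 (Sf) sets flow on bond)
#5 →Sf2  (Sf2: flow source, stroke at near end)
#0 →I1  (I1 integral (f out))
#3 →I2  (prefer integral on I2)
#4 →I3  (I3 outputs flow p/I3)
#1 →J1  (only one effort-in slot at J1)

3  (I1, I2, I3 all integral)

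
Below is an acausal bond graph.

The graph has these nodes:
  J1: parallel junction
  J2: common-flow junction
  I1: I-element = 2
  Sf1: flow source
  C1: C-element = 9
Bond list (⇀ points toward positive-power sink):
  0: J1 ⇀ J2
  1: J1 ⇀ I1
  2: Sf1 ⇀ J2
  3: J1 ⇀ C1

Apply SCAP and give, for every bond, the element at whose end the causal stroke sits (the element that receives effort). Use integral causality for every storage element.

b0 |J2
b1 |I1
b2 |Sf1
b3 |J1

β2 →Sf1  (Sf1 (Sf) sets flow on bond)
β0 →J2  (common-f at J2 fixed by 2)
β1 →I1  (I1: I, integral causality)
β3 →J1  (closing 0-jn rule on J1)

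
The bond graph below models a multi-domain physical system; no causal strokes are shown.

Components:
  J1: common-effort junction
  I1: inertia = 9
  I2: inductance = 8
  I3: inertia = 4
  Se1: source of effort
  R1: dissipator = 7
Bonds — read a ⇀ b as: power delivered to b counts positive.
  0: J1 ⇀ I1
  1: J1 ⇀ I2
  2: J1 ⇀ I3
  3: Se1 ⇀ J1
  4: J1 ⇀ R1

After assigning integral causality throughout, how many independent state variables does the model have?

3  (I1, I2, I3 all integral)

#3 stroke→J1  (Se1 (Se) sets effort on bond)
#0 stroke→I1  (common-e at J1 fixed by 3)
#1 stroke→I2  (J1 effort already set via bond 3)
#2 stroke→I3  (J1 effort already set via bond 3)
#4 stroke→R1  (common-e at J1 fixed by 3)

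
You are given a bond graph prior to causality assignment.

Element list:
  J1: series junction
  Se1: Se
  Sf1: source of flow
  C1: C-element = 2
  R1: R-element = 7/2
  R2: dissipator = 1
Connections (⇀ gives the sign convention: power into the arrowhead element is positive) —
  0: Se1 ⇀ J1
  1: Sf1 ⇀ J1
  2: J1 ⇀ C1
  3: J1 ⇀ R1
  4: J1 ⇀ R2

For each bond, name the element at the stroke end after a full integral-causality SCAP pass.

bond 0 stroke→J1
bond 1 stroke→Sf1
bond 2 stroke→J1
bond 3 stroke→J1
bond 4 stroke→J1

b0 stroke→J1  (Se1 fixes effort; stroke away)
b1 stroke→Sf1  (Sf1 (Sf) sets flow on bond)
b2 stroke→J1  (J1 flow already set via bond 1)
b3 stroke→J1  (common-f at J1 fixed by 1)
b4 stroke→J1  (J1: bond 1 brought flow, rest push out)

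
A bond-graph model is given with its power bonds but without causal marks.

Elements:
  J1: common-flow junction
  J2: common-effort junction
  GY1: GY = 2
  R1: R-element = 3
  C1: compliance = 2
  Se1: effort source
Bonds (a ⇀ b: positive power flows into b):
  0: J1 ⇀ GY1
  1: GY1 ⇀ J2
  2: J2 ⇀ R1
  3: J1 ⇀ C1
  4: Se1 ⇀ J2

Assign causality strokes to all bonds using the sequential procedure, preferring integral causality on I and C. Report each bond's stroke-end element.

b4 stroke→J2  (Se1: effort source, stroke at far end)
b1 stroke→GY1  (0-jn J2 has e-setter on 4)
b2 stroke→R1  (J2 effort already set via bond 4)
b0 stroke→GY1  (GY1 both-in/both-out from 1)
b3 stroke→J1  (common-f at J1 fixed by 0)

β0 →GY1
β1 →GY1
β2 →R1
β3 →J1
β4 →J2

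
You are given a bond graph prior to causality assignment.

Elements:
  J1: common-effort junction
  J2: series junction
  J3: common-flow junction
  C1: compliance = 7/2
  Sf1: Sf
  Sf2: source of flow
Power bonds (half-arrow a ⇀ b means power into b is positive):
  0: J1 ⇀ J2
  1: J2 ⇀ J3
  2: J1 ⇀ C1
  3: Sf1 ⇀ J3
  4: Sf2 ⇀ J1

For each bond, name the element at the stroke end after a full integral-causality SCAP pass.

b0 stroke→J2
b1 stroke→J3
b2 stroke→J1
b3 stroke→Sf1
b4 stroke→Sf2

bond 3 stroke→Sf1  (source Sf1 imposes f)
bond 4 stroke→Sf2  (Sf2: flow source, stroke at near end)
bond 1 stroke→J3  (J3: bond 3 brought flow, rest push out)
bond 0 stroke→J2  (common-f at J2 fixed by 1)
bond 2 stroke→J1  (closing 0-jn rule on J1)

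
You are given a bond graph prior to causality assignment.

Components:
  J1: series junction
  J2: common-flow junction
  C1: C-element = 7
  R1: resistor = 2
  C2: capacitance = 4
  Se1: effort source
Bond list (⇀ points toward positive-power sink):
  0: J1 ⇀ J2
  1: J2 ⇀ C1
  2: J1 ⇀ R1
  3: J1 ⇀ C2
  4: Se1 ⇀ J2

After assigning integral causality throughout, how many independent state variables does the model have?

β4 stroke at J2  (Se1: effort source, stroke at far end)
β1 stroke at J2  (prefer integral on C1)
β0 stroke at J1  (J2 needs exactly one f-in)
β3 stroke at J1  (C2: C, integral causality)
β2 stroke at R1  (J1 needs exactly one f-in)

2  (C1, C2 all integral)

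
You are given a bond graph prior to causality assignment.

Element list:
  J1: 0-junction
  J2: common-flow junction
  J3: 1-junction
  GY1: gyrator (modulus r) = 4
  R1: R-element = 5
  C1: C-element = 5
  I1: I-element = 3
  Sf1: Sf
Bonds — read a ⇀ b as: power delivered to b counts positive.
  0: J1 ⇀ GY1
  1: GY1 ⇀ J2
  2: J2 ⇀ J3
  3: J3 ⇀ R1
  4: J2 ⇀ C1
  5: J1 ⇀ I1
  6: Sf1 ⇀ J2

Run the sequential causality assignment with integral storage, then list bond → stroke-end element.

#6 stroke→Sf1  (Sf1 (Sf) sets flow on bond)
#1 stroke→J2  (J2: bond 6 brought flow, rest push out)
#2 stroke→J2  (J2 flow already set via bond 6)
#4 stroke→J2  (1-jn J2 has f-setter on 6)
#3 stroke→J3  (1-jn J3 has f-setter on 2)
#0 stroke→J1  (GY GY1: same side as bond 1)
#5 stroke→I1  (common-e at J1 fixed by 0)

bond 0 |J1
bond 1 |J2
bond 2 |J2
bond 3 |J3
bond 4 |J2
bond 5 |I1
bond 6 |Sf1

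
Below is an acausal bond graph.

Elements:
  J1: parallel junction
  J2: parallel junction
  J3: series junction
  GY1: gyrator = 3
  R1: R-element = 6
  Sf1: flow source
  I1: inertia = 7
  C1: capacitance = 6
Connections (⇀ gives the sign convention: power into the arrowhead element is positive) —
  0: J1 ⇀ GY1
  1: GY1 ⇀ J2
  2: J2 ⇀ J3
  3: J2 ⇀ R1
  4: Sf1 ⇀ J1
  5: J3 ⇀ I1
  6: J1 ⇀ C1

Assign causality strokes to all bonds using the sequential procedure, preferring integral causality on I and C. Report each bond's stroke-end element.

#4 →Sf1  (Sf1: flow source, stroke at near end)
#5 →I1  (prefer integral on I1)
#2 →J3  (J3 flow already set via bond 5)
#6 →J1  (C1 integral (e out))
#0 →GY1  (J1: bond 6 brought effort, rest push out)
#1 →GY1  (GY1 both-in/both-out from 0)
#3 →J2  (J2: last free bond brings effort in)

#0 |GY1
#1 |GY1
#2 |J3
#3 |J2
#4 |Sf1
#5 |I1
#6 |J1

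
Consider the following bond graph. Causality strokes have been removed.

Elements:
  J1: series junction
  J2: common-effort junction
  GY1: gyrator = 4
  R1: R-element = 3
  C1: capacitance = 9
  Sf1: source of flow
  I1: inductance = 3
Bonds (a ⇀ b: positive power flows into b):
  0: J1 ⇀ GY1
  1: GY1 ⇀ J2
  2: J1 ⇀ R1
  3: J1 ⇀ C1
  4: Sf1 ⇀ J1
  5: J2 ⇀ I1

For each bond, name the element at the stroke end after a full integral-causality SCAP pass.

bond 0 →J1
bond 1 →J2
bond 2 →J1
bond 3 →J1
bond 4 →Sf1
bond 5 →I1

#4 →Sf1  (source Sf1 imposes f)
#0 →J1  (J1 flow already set via bond 4)
#2 →J1  (common-f at J1 fixed by 4)
#3 →J1  (J1: bond 4 brought flow, rest push out)
#1 →J2  (through GY1, causality inverts; strokes same side of GY1)
#5 →I1  (J2: bond 1 brought effort, rest push out)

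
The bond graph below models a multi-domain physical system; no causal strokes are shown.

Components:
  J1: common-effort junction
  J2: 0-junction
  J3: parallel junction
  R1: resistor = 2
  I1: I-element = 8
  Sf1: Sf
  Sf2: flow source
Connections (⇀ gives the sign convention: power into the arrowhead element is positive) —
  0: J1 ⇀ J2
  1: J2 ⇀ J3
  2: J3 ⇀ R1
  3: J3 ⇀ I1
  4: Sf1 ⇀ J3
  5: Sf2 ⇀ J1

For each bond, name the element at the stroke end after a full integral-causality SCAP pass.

#4 stroke→Sf1  (Sf1 fixes flow; stroke at Sf1)
#5 stroke→Sf2  (Sf2 (Sf) sets flow on bond)
#0 stroke→J1  (only one effort-in slot at J1)
#1 stroke→J2  (J2 needs exactly one e-in)
#3 stroke→I1  (I1 outputs flow p/I1)
#2 stroke→J3  (J3: last free bond brings effort in)

bond 0 stroke at J1
bond 1 stroke at J2
bond 2 stroke at J3
bond 3 stroke at I1
bond 4 stroke at Sf1
bond 5 stroke at Sf2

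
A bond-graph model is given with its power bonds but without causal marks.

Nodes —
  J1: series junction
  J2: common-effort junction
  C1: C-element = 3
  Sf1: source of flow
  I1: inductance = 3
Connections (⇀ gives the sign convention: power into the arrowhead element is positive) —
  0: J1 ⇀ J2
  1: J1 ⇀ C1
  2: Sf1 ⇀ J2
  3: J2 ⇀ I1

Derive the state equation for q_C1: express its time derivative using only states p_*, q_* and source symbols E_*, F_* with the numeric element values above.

dq_C1/dt = -F_Sf1 + p_I1/3

b2 →Sf1  (Sf1: flow source, stroke at near end)
b1 →J1  (prefer integral on C1)
b0 →J2  (J1 needs exactly one f-in)
b3 →I1  (J2 effort already set via bond 0)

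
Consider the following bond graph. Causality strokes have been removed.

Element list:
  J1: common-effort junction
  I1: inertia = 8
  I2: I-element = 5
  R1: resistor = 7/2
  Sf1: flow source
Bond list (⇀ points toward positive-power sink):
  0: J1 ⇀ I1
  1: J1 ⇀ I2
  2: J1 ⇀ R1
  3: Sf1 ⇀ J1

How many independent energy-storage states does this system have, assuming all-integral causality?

#3 |Sf1  (Sf1 fixes flow; stroke at Sf1)
#0 |I1  (I1 integral (f out))
#1 |I2  (I2 outputs flow p/I2)
#2 |J1  (closing 0-jn rule on J1)

2  (I1, I2 all integral)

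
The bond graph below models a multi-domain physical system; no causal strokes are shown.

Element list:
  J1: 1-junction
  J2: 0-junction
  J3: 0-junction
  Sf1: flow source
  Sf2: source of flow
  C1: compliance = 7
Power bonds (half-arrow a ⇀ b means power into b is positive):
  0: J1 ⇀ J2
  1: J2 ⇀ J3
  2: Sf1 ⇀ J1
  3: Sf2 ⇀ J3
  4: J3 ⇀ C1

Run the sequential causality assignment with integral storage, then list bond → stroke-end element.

b0 stroke→J1
b1 stroke→J2
b2 stroke→Sf1
b3 stroke→Sf2
b4 stroke→J3

b2 stroke at Sf1  (Sf1: flow source, stroke at near end)
b3 stroke at Sf2  (source Sf2 imposes f)
b0 stroke at J1  (1-jn J1 has f-setter on 2)
b1 stroke at J2  (only one effort-in slot at J2)
b4 stroke at J3  (only one effort-in slot at J3)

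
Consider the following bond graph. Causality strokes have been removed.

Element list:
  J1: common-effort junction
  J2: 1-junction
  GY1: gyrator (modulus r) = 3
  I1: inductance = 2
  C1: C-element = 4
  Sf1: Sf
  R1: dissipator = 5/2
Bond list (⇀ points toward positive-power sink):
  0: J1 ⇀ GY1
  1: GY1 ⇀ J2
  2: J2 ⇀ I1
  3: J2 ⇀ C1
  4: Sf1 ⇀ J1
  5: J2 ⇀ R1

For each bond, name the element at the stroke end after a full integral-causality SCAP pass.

β4 →Sf1  (Sf1: flow source, stroke at near end)
β0 →J1  (J1 needs exactly one e-in)
β1 →J2  (GY1 both-in/both-out from 0)
β2 →I1  (I1 integral (f out))
β3 →J2  (J2: bond 2 brought flow, rest push out)
β5 →J2  (common-f at J2 fixed by 2)

b0 →J1
b1 →J2
b2 →I1
b3 →J2
b4 →Sf1
b5 →J2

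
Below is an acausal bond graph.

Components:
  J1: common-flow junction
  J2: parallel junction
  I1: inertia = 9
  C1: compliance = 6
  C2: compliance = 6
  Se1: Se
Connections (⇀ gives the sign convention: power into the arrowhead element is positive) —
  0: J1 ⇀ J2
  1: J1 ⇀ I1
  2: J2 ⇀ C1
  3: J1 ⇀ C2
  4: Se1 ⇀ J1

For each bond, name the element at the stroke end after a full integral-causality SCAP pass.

bond 4 →J1  (Se1 (Se) sets effort on bond)
bond 1 →I1  (prefer integral on I1)
bond 0 →J1  (1-jn J1 has f-setter on 1)
bond 3 →J1  (common-f at J1 fixed by 1)
bond 2 →J2  (J2: last free bond brings effort in)

β0 →J1
β1 →I1
β2 →J2
β3 →J1
β4 →J1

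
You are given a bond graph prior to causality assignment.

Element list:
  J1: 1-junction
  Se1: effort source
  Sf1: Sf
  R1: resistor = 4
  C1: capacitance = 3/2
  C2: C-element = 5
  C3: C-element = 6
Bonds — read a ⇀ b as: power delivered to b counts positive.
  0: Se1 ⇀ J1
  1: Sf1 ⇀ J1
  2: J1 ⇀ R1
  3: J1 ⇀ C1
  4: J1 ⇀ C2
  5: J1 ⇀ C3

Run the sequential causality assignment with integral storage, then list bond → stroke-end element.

bond 0 →J1  (Se1 (Se) sets effort on bond)
bond 1 →Sf1  (source Sf1 imposes f)
bond 2 →J1  (J1 flow already set via bond 1)
bond 3 →J1  (common-f at J1 fixed by 1)
bond 4 →J1  (1-jn J1 has f-setter on 1)
bond 5 →J1  (1-jn J1 has f-setter on 1)

#0 |J1
#1 |Sf1
#2 |J1
#3 |J1
#4 |J1
#5 |J1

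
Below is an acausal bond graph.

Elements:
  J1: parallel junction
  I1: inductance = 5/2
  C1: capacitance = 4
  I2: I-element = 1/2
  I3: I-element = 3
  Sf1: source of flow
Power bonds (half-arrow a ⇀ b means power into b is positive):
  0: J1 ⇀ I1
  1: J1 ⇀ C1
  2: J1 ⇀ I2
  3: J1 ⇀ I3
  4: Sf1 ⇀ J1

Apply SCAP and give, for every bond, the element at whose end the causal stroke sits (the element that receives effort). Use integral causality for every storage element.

bond 4 |Sf1  (Sf1: flow source, stroke at near end)
bond 0 |I1  (prefer integral on I1)
bond 1 |J1  (C1 integral (e out))
bond 2 |I2  (common-e at J1 fixed by 1)
bond 3 |I3  (J1: bond 1 brought effort, rest push out)

#0 stroke→I1
#1 stroke→J1
#2 stroke→I2
#3 stroke→I3
#4 stroke→Sf1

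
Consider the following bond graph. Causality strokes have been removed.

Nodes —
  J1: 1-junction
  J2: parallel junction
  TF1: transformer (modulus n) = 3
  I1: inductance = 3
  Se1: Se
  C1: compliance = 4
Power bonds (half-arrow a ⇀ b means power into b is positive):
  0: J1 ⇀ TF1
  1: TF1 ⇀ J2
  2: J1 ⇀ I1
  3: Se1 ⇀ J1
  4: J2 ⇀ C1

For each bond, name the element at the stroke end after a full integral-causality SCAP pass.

b0 →J1
b1 →TF1
b2 →I1
b3 →J1
b4 →J2

#3 stroke→J1  (Se1 fixes effort; stroke away)
#2 stroke→I1  (prefer integral on I1)
#0 stroke→J1  (J1 flow already set via bond 2)
#1 stroke→TF1  (TF1 one-in-one-out from 0)
#4 stroke→J2  (only one effort-in slot at J2)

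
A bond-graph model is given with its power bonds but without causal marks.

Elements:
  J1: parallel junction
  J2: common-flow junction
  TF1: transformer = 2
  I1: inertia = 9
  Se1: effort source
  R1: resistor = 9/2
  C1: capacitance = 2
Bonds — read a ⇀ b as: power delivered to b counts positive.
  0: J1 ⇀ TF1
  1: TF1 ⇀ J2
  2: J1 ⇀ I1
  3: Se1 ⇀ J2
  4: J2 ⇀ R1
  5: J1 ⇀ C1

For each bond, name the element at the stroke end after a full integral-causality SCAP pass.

b0 stroke at TF1
b1 stroke at J2
b2 stroke at I1
b3 stroke at J2
b4 stroke at R1
b5 stroke at J1

bond 3 →J2  (source Se1 imposes e)
bond 2 →I1  (prefer integral on I1)
bond 5 →J1  (C1 integral (e out))
bond 0 →TF1  (J1: bond 5 brought effort, rest push out)
bond 1 →J2  (TF TF1: opposite of bond 0)
bond 4 →R1  (J2: last free bond brings flow in)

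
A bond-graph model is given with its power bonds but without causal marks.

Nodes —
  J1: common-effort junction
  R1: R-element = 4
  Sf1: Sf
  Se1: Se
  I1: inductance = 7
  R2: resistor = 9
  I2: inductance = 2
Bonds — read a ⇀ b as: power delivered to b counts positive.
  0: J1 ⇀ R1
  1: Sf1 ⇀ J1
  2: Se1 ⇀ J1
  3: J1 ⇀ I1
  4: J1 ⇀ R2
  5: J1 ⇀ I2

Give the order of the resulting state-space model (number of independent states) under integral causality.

bond 1 |Sf1  (Sf1: flow source, stroke at near end)
bond 2 |J1  (source Se1 imposes e)
bond 0 |R1  (0-jn J1 has e-setter on 2)
bond 3 |I1  (0-jn J1 has e-setter on 2)
bond 4 |R2  (J1 effort already set via bond 2)
bond 5 |I2  (J1: bond 2 brought effort, rest push out)

2  (I1, I2 all integral)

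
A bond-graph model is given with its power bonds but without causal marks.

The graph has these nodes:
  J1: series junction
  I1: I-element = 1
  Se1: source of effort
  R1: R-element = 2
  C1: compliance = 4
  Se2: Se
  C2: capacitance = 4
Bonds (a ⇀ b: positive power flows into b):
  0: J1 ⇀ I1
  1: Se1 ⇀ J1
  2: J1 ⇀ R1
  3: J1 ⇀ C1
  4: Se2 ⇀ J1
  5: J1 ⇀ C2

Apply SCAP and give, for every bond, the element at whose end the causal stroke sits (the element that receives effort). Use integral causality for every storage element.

#1 stroke at J1  (Se1 fixes effort; stroke away)
#4 stroke at J1  (source Se2 imposes e)
#0 stroke at I1  (I1 outputs flow p/I1)
#2 stroke at J1  (J1: bond 0 brought flow, rest push out)
#3 stroke at J1  (J1 flow already set via bond 0)
#5 stroke at J1  (1-jn J1 has f-setter on 0)

β0 →I1
β1 →J1
β2 →J1
β3 →J1
β4 →J1
β5 →J1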